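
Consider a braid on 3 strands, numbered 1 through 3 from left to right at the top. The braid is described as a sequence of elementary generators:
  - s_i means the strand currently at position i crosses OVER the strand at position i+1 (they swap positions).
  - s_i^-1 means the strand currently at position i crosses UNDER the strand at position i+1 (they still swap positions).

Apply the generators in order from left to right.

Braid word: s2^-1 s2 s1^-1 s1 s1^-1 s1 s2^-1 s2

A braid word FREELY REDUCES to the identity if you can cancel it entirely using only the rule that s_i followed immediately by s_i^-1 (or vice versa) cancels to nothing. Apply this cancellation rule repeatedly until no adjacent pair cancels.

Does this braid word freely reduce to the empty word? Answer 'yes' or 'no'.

Answer: yes

Derivation:
Gen 1 (s2^-1): push. Stack: [s2^-1]
Gen 2 (s2): cancels prior s2^-1. Stack: []
Gen 3 (s1^-1): push. Stack: [s1^-1]
Gen 4 (s1): cancels prior s1^-1. Stack: []
Gen 5 (s1^-1): push. Stack: [s1^-1]
Gen 6 (s1): cancels prior s1^-1. Stack: []
Gen 7 (s2^-1): push. Stack: [s2^-1]
Gen 8 (s2): cancels prior s2^-1. Stack: []
Reduced word: (empty)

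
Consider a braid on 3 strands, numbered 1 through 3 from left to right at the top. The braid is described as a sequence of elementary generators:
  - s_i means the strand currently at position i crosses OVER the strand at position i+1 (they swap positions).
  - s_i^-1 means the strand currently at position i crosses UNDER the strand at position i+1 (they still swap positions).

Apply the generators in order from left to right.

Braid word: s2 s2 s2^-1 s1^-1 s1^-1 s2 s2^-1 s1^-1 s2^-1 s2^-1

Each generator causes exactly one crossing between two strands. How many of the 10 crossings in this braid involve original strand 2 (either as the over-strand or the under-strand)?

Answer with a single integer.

Answer: 7

Derivation:
Gen 1: crossing 2x3. Involves strand 2? yes. Count so far: 1
Gen 2: crossing 3x2. Involves strand 2? yes. Count so far: 2
Gen 3: crossing 2x3. Involves strand 2? yes. Count so far: 3
Gen 4: crossing 1x3. Involves strand 2? no. Count so far: 3
Gen 5: crossing 3x1. Involves strand 2? no. Count so far: 3
Gen 6: crossing 3x2. Involves strand 2? yes. Count so far: 4
Gen 7: crossing 2x3. Involves strand 2? yes. Count so far: 5
Gen 8: crossing 1x3. Involves strand 2? no. Count so far: 5
Gen 9: crossing 1x2. Involves strand 2? yes. Count so far: 6
Gen 10: crossing 2x1. Involves strand 2? yes. Count so far: 7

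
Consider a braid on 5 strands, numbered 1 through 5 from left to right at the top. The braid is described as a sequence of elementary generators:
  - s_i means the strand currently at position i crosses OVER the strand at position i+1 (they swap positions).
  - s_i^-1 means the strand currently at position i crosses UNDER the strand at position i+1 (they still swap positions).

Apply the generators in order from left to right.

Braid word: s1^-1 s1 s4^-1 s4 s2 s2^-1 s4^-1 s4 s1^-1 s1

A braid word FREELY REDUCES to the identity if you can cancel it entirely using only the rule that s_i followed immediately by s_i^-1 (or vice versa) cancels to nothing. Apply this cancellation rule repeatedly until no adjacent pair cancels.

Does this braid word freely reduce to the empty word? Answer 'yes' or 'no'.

Answer: yes

Derivation:
Gen 1 (s1^-1): push. Stack: [s1^-1]
Gen 2 (s1): cancels prior s1^-1. Stack: []
Gen 3 (s4^-1): push. Stack: [s4^-1]
Gen 4 (s4): cancels prior s4^-1. Stack: []
Gen 5 (s2): push. Stack: [s2]
Gen 6 (s2^-1): cancels prior s2. Stack: []
Gen 7 (s4^-1): push. Stack: [s4^-1]
Gen 8 (s4): cancels prior s4^-1. Stack: []
Gen 9 (s1^-1): push. Stack: [s1^-1]
Gen 10 (s1): cancels prior s1^-1. Stack: []
Reduced word: (empty)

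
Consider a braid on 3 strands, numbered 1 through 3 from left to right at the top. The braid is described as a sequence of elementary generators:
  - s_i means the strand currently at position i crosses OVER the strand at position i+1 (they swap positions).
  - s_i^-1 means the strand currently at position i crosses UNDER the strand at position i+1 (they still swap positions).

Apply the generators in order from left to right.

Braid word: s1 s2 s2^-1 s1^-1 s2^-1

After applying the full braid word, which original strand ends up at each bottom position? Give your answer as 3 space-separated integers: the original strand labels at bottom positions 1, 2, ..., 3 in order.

Answer: 1 3 2

Derivation:
Gen 1 (s1): strand 1 crosses over strand 2. Perm now: [2 1 3]
Gen 2 (s2): strand 1 crosses over strand 3. Perm now: [2 3 1]
Gen 3 (s2^-1): strand 3 crosses under strand 1. Perm now: [2 1 3]
Gen 4 (s1^-1): strand 2 crosses under strand 1. Perm now: [1 2 3]
Gen 5 (s2^-1): strand 2 crosses under strand 3. Perm now: [1 3 2]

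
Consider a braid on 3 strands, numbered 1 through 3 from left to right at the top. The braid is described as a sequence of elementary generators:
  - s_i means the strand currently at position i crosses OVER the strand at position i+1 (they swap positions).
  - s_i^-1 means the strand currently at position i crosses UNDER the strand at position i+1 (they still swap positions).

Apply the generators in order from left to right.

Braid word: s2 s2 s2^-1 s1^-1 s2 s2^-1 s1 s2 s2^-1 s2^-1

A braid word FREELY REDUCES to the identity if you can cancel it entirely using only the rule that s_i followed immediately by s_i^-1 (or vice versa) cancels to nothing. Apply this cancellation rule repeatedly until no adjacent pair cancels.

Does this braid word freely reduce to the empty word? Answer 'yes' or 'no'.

Answer: yes

Derivation:
Gen 1 (s2): push. Stack: [s2]
Gen 2 (s2): push. Stack: [s2 s2]
Gen 3 (s2^-1): cancels prior s2. Stack: [s2]
Gen 4 (s1^-1): push. Stack: [s2 s1^-1]
Gen 5 (s2): push. Stack: [s2 s1^-1 s2]
Gen 6 (s2^-1): cancels prior s2. Stack: [s2 s1^-1]
Gen 7 (s1): cancels prior s1^-1. Stack: [s2]
Gen 8 (s2): push. Stack: [s2 s2]
Gen 9 (s2^-1): cancels prior s2. Stack: [s2]
Gen 10 (s2^-1): cancels prior s2. Stack: []
Reduced word: (empty)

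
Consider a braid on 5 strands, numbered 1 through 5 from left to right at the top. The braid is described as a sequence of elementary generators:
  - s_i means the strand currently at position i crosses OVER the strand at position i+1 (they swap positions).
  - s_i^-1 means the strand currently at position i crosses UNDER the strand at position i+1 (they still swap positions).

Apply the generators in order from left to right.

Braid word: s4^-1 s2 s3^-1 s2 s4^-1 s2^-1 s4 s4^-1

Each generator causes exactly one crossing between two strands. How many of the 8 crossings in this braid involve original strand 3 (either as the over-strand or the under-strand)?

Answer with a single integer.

Gen 1: crossing 4x5. Involves strand 3? no. Count so far: 0
Gen 2: crossing 2x3. Involves strand 3? yes. Count so far: 1
Gen 3: crossing 2x5. Involves strand 3? no. Count so far: 1
Gen 4: crossing 3x5. Involves strand 3? yes. Count so far: 2
Gen 5: crossing 2x4. Involves strand 3? no. Count so far: 2
Gen 6: crossing 5x3. Involves strand 3? yes. Count so far: 3
Gen 7: crossing 4x2. Involves strand 3? no. Count so far: 3
Gen 8: crossing 2x4. Involves strand 3? no. Count so far: 3

Answer: 3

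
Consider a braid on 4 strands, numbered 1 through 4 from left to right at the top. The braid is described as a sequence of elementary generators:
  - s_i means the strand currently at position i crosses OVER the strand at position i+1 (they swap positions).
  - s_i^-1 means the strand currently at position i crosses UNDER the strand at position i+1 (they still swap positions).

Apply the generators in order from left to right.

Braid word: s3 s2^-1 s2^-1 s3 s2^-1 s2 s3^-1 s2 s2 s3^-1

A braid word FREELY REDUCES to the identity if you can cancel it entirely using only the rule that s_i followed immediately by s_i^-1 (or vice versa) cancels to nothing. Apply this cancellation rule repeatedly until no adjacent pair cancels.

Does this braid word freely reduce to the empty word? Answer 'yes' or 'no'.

Answer: yes

Derivation:
Gen 1 (s3): push. Stack: [s3]
Gen 2 (s2^-1): push. Stack: [s3 s2^-1]
Gen 3 (s2^-1): push. Stack: [s3 s2^-1 s2^-1]
Gen 4 (s3): push. Stack: [s3 s2^-1 s2^-1 s3]
Gen 5 (s2^-1): push. Stack: [s3 s2^-1 s2^-1 s3 s2^-1]
Gen 6 (s2): cancels prior s2^-1. Stack: [s3 s2^-1 s2^-1 s3]
Gen 7 (s3^-1): cancels prior s3. Stack: [s3 s2^-1 s2^-1]
Gen 8 (s2): cancels prior s2^-1. Stack: [s3 s2^-1]
Gen 9 (s2): cancels prior s2^-1. Stack: [s3]
Gen 10 (s3^-1): cancels prior s3. Stack: []
Reduced word: (empty)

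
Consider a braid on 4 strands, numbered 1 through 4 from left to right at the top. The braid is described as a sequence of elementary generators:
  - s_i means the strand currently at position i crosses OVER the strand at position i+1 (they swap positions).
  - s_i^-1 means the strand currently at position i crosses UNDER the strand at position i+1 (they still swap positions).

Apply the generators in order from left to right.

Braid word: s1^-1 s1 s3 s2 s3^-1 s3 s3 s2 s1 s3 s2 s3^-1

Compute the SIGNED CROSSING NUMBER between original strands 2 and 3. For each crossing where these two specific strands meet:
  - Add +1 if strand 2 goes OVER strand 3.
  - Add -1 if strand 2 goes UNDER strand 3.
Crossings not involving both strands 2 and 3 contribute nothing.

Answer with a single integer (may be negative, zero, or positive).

Gen 1: crossing 1x2. Both 2&3? no. Sum: 0
Gen 2: crossing 2x1. Both 2&3? no. Sum: 0
Gen 3: crossing 3x4. Both 2&3? no. Sum: 0
Gen 4: crossing 2x4. Both 2&3? no. Sum: 0
Gen 5: 2 under 3. Both 2&3? yes. Contrib: -1. Sum: -1
Gen 6: 3 over 2. Both 2&3? yes. Contrib: -1. Sum: -2
Gen 7: 2 over 3. Both 2&3? yes. Contrib: +1. Sum: -1
Gen 8: crossing 4x3. Both 2&3? no. Sum: -1
Gen 9: crossing 1x3. Both 2&3? no. Sum: -1
Gen 10: crossing 4x2. Both 2&3? no. Sum: -1
Gen 11: crossing 1x2. Both 2&3? no. Sum: -1
Gen 12: crossing 1x4. Both 2&3? no. Sum: -1

Answer: -1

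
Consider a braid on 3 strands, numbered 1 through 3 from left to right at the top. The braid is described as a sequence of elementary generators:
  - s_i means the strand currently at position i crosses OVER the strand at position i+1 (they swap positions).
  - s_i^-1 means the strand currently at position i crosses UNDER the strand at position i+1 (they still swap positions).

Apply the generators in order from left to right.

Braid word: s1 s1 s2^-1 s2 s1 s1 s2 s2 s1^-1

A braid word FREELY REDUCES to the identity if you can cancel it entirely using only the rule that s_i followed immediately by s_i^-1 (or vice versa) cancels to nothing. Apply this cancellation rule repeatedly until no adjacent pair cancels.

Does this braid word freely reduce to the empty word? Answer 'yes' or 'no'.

Answer: no

Derivation:
Gen 1 (s1): push. Stack: [s1]
Gen 2 (s1): push. Stack: [s1 s1]
Gen 3 (s2^-1): push. Stack: [s1 s1 s2^-1]
Gen 4 (s2): cancels prior s2^-1. Stack: [s1 s1]
Gen 5 (s1): push. Stack: [s1 s1 s1]
Gen 6 (s1): push. Stack: [s1 s1 s1 s1]
Gen 7 (s2): push. Stack: [s1 s1 s1 s1 s2]
Gen 8 (s2): push. Stack: [s1 s1 s1 s1 s2 s2]
Gen 9 (s1^-1): push. Stack: [s1 s1 s1 s1 s2 s2 s1^-1]
Reduced word: s1 s1 s1 s1 s2 s2 s1^-1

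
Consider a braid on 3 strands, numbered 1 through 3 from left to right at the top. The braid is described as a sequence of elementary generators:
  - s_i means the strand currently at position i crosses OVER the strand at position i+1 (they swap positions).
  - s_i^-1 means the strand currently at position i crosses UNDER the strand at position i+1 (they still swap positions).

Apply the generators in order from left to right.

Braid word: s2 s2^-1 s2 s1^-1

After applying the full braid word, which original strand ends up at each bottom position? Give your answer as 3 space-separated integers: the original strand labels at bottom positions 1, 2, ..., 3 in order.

Gen 1 (s2): strand 2 crosses over strand 3. Perm now: [1 3 2]
Gen 2 (s2^-1): strand 3 crosses under strand 2. Perm now: [1 2 3]
Gen 3 (s2): strand 2 crosses over strand 3. Perm now: [1 3 2]
Gen 4 (s1^-1): strand 1 crosses under strand 3. Perm now: [3 1 2]

Answer: 3 1 2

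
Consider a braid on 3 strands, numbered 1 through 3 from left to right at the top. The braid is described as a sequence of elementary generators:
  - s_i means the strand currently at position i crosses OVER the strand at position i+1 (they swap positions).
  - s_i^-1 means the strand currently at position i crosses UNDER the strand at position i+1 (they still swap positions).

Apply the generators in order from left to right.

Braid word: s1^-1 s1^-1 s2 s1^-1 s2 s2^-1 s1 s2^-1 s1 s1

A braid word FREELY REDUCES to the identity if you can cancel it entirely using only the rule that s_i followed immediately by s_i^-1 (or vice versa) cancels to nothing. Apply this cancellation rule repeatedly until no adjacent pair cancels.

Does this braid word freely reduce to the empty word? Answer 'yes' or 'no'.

Answer: yes

Derivation:
Gen 1 (s1^-1): push. Stack: [s1^-1]
Gen 2 (s1^-1): push. Stack: [s1^-1 s1^-1]
Gen 3 (s2): push. Stack: [s1^-1 s1^-1 s2]
Gen 4 (s1^-1): push. Stack: [s1^-1 s1^-1 s2 s1^-1]
Gen 5 (s2): push. Stack: [s1^-1 s1^-1 s2 s1^-1 s2]
Gen 6 (s2^-1): cancels prior s2. Stack: [s1^-1 s1^-1 s2 s1^-1]
Gen 7 (s1): cancels prior s1^-1. Stack: [s1^-1 s1^-1 s2]
Gen 8 (s2^-1): cancels prior s2. Stack: [s1^-1 s1^-1]
Gen 9 (s1): cancels prior s1^-1. Stack: [s1^-1]
Gen 10 (s1): cancels prior s1^-1. Stack: []
Reduced word: (empty)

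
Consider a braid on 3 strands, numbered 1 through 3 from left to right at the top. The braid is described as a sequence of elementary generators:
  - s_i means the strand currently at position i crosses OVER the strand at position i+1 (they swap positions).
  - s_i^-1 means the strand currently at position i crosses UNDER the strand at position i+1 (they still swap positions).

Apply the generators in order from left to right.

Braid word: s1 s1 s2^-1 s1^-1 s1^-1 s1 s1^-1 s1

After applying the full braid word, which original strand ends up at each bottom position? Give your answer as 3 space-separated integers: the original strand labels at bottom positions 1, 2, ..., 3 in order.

Answer: 3 1 2

Derivation:
Gen 1 (s1): strand 1 crosses over strand 2. Perm now: [2 1 3]
Gen 2 (s1): strand 2 crosses over strand 1. Perm now: [1 2 3]
Gen 3 (s2^-1): strand 2 crosses under strand 3. Perm now: [1 3 2]
Gen 4 (s1^-1): strand 1 crosses under strand 3. Perm now: [3 1 2]
Gen 5 (s1^-1): strand 3 crosses under strand 1. Perm now: [1 3 2]
Gen 6 (s1): strand 1 crosses over strand 3. Perm now: [3 1 2]
Gen 7 (s1^-1): strand 3 crosses under strand 1. Perm now: [1 3 2]
Gen 8 (s1): strand 1 crosses over strand 3. Perm now: [3 1 2]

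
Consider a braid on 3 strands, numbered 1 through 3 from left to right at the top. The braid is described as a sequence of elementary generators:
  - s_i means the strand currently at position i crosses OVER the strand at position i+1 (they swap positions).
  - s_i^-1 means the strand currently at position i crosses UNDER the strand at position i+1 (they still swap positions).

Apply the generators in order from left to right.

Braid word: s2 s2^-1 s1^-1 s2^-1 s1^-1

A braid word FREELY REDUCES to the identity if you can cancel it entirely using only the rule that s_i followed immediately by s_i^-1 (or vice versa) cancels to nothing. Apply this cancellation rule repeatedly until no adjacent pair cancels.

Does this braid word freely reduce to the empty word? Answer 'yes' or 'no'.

Answer: no

Derivation:
Gen 1 (s2): push. Stack: [s2]
Gen 2 (s2^-1): cancels prior s2. Stack: []
Gen 3 (s1^-1): push. Stack: [s1^-1]
Gen 4 (s2^-1): push. Stack: [s1^-1 s2^-1]
Gen 5 (s1^-1): push. Stack: [s1^-1 s2^-1 s1^-1]
Reduced word: s1^-1 s2^-1 s1^-1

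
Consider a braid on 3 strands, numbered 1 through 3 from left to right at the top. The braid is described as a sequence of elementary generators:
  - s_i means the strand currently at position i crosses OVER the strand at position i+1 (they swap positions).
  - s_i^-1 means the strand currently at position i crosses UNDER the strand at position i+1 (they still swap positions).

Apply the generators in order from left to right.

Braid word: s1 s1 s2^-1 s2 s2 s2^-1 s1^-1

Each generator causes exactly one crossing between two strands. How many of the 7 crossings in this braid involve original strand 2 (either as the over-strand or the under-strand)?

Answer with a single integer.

Gen 1: crossing 1x2. Involves strand 2? yes. Count so far: 1
Gen 2: crossing 2x1. Involves strand 2? yes. Count so far: 2
Gen 3: crossing 2x3. Involves strand 2? yes. Count so far: 3
Gen 4: crossing 3x2. Involves strand 2? yes. Count so far: 4
Gen 5: crossing 2x3. Involves strand 2? yes. Count so far: 5
Gen 6: crossing 3x2. Involves strand 2? yes. Count so far: 6
Gen 7: crossing 1x2. Involves strand 2? yes. Count so far: 7

Answer: 7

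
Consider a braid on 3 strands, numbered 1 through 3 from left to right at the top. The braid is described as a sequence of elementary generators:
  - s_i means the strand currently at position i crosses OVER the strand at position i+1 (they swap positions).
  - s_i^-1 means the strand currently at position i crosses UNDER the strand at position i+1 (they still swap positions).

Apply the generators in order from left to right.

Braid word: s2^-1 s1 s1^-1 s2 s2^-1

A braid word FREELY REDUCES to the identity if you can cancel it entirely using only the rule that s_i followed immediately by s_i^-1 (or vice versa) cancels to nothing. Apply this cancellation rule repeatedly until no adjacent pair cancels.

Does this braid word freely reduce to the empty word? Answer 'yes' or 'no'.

Answer: no

Derivation:
Gen 1 (s2^-1): push. Stack: [s2^-1]
Gen 2 (s1): push. Stack: [s2^-1 s1]
Gen 3 (s1^-1): cancels prior s1. Stack: [s2^-1]
Gen 4 (s2): cancels prior s2^-1. Stack: []
Gen 5 (s2^-1): push. Stack: [s2^-1]
Reduced word: s2^-1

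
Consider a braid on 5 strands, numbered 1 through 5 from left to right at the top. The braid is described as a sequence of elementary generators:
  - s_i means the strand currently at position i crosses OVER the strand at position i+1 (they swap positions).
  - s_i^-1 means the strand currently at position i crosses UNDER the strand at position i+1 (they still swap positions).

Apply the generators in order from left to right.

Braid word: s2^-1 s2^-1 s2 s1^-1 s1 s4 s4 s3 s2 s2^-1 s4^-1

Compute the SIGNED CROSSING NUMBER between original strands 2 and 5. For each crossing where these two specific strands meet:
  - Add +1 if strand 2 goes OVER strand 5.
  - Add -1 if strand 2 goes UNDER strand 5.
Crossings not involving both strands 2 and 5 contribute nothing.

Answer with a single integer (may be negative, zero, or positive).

Answer: -1

Derivation:
Gen 1: crossing 2x3. Both 2&5? no. Sum: 0
Gen 2: crossing 3x2. Both 2&5? no. Sum: 0
Gen 3: crossing 2x3. Both 2&5? no. Sum: 0
Gen 4: crossing 1x3. Both 2&5? no. Sum: 0
Gen 5: crossing 3x1. Both 2&5? no. Sum: 0
Gen 6: crossing 4x5. Both 2&5? no. Sum: 0
Gen 7: crossing 5x4. Both 2&5? no. Sum: 0
Gen 8: crossing 2x4. Both 2&5? no. Sum: 0
Gen 9: crossing 3x4. Both 2&5? no. Sum: 0
Gen 10: crossing 4x3. Both 2&5? no. Sum: 0
Gen 11: 2 under 5. Both 2&5? yes. Contrib: -1. Sum: -1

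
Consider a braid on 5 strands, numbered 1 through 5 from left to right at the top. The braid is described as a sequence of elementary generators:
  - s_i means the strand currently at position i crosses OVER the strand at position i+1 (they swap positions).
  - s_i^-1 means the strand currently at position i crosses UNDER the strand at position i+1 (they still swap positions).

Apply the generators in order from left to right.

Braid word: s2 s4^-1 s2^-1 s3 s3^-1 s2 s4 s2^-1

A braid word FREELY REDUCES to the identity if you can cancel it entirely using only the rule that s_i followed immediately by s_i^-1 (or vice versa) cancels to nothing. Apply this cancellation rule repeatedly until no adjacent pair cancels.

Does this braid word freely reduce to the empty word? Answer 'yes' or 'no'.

Answer: yes

Derivation:
Gen 1 (s2): push. Stack: [s2]
Gen 2 (s4^-1): push. Stack: [s2 s4^-1]
Gen 3 (s2^-1): push. Stack: [s2 s4^-1 s2^-1]
Gen 4 (s3): push. Stack: [s2 s4^-1 s2^-1 s3]
Gen 5 (s3^-1): cancels prior s3. Stack: [s2 s4^-1 s2^-1]
Gen 6 (s2): cancels prior s2^-1. Stack: [s2 s4^-1]
Gen 7 (s4): cancels prior s4^-1. Stack: [s2]
Gen 8 (s2^-1): cancels prior s2. Stack: []
Reduced word: (empty)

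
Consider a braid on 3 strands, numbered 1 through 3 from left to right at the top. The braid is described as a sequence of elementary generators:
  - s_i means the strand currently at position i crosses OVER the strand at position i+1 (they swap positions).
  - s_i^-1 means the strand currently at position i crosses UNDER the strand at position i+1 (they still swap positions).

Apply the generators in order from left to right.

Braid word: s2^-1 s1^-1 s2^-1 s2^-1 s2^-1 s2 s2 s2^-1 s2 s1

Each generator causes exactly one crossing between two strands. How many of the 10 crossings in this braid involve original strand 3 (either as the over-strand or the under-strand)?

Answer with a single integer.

Gen 1: crossing 2x3. Involves strand 3? yes. Count so far: 1
Gen 2: crossing 1x3. Involves strand 3? yes. Count so far: 2
Gen 3: crossing 1x2. Involves strand 3? no. Count so far: 2
Gen 4: crossing 2x1. Involves strand 3? no. Count so far: 2
Gen 5: crossing 1x2. Involves strand 3? no. Count so far: 2
Gen 6: crossing 2x1. Involves strand 3? no. Count so far: 2
Gen 7: crossing 1x2. Involves strand 3? no. Count so far: 2
Gen 8: crossing 2x1. Involves strand 3? no. Count so far: 2
Gen 9: crossing 1x2. Involves strand 3? no. Count so far: 2
Gen 10: crossing 3x2. Involves strand 3? yes. Count so far: 3

Answer: 3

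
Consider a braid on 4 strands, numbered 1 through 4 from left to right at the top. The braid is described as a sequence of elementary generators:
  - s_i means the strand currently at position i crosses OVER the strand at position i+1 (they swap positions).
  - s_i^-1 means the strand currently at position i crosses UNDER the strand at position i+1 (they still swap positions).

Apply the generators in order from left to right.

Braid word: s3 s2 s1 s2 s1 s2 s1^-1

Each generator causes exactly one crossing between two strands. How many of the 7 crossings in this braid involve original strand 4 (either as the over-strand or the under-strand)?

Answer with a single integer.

Gen 1: crossing 3x4. Involves strand 4? yes. Count so far: 1
Gen 2: crossing 2x4. Involves strand 4? yes. Count so far: 2
Gen 3: crossing 1x4. Involves strand 4? yes. Count so far: 3
Gen 4: crossing 1x2. Involves strand 4? no. Count so far: 3
Gen 5: crossing 4x2. Involves strand 4? yes. Count so far: 4
Gen 6: crossing 4x1. Involves strand 4? yes. Count so far: 5
Gen 7: crossing 2x1. Involves strand 4? no. Count so far: 5

Answer: 5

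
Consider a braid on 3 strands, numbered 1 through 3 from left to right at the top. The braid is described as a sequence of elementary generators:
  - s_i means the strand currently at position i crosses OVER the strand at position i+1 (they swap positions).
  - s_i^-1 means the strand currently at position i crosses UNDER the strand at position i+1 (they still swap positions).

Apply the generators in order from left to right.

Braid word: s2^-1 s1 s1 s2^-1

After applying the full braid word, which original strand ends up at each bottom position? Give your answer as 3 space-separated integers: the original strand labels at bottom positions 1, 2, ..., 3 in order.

Gen 1 (s2^-1): strand 2 crosses under strand 3. Perm now: [1 3 2]
Gen 2 (s1): strand 1 crosses over strand 3. Perm now: [3 1 2]
Gen 3 (s1): strand 3 crosses over strand 1. Perm now: [1 3 2]
Gen 4 (s2^-1): strand 3 crosses under strand 2. Perm now: [1 2 3]

Answer: 1 2 3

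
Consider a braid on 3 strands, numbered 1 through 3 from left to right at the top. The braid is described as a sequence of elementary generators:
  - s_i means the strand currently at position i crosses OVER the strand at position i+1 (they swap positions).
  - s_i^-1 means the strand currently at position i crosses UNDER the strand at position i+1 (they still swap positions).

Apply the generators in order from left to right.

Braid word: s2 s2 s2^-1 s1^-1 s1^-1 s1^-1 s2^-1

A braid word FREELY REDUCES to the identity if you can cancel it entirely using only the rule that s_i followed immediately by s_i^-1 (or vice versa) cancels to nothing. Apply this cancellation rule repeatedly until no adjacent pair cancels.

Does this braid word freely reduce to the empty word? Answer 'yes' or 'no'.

Gen 1 (s2): push. Stack: [s2]
Gen 2 (s2): push. Stack: [s2 s2]
Gen 3 (s2^-1): cancels prior s2. Stack: [s2]
Gen 4 (s1^-1): push. Stack: [s2 s1^-1]
Gen 5 (s1^-1): push. Stack: [s2 s1^-1 s1^-1]
Gen 6 (s1^-1): push. Stack: [s2 s1^-1 s1^-1 s1^-1]
Gen 7 (s2^-1): push. Stack: [s2 s1^-1 s1^-1 s1^-1 s2^-1]
Reduced word: s2 s1^-1 s1^-1 s1^-1 s2^-1

Answer: no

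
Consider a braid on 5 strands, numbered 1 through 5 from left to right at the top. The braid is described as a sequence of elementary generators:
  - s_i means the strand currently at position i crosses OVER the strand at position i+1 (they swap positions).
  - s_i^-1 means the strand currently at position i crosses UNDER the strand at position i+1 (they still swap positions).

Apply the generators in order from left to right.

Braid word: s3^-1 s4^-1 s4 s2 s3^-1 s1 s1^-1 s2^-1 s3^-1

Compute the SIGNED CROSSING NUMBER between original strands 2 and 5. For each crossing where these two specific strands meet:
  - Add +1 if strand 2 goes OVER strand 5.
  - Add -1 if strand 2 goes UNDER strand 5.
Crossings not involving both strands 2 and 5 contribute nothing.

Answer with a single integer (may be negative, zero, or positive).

Answer: 0

Derivation:
Gen 1: crossing 3x4. Both 2&5? no. Sum: 0
Gen 2: crossing 3x5. Both 2&5? no. Sum: 0
Gen 3: crossing 5x3. Both 2&5? no. Sum: 0
Gen 4: crossing 2x4. Both 2&5? no. Sum: 0
Gen 5: crossing 2x3. Both 2&5? no. Sum: 0
Gen 6: crossing 1x4. Both 2&5? no. Sum: 0
Gen 7: crossing 4x1. Both 2&5? no. Sum: 0
Gen 8: crossing 4x3. Both 2&5? no. Sum: 0
Gen 9: crossing 4x2. Both 2&5? no. Sum: 0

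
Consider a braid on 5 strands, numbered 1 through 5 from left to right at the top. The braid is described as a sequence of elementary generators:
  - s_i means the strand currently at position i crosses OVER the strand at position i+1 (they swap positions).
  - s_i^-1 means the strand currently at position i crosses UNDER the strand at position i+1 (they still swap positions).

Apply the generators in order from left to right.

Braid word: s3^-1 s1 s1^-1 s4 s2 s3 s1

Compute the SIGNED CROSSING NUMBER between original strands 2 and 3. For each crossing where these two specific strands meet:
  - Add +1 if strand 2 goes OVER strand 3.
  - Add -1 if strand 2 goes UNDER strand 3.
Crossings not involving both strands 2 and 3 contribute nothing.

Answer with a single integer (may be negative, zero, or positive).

Answer: 0

Derivation:
Gen 1: crossing 3x4. Both 2&3? no. Sum: 0
Gen 2: crossing 1x2. Both 2&3? no. Sum: 0
Gen 3: crossing 2x1. Both 2&3? no. Sum: 0
Gen 4: crossing 3x5. Both 2&3? no. Sum: 0
Gen 5: crossing 2x4. Both 2&3? no. Sum: 0
Gen 6: crossing 2x5. Both 2&3? no. Sum: 0
Gen 7: crossing 1x4. Both 2&3? no. Sum: 0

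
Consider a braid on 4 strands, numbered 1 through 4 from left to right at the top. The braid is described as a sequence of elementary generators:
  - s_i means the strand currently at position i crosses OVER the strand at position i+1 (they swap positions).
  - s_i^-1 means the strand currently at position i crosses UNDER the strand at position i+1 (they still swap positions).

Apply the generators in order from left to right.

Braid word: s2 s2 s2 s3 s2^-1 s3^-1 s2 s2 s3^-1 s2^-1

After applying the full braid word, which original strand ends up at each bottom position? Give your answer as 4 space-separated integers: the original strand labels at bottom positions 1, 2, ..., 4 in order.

Answer: 1 3 4 2

Derivation:
Gen 1 (s2): strand 2 crosses over strand 3. Perm now: [1 3 2 4]
Gen 2 (s2): strand 3 crosses over strand 2. Perm now: [1 2 3 4]
Gen 3 (s2): strand 2 crosses over strand 3. Perm now: [1 3 2 4]
Gen 4 (s3): strand 2 crosses over strand 4. Perm now: [1 3 4 2]
Gen 5 (s2^-1): strand 3 crosses under strand 4. Perm now: [1 4 3 2]
Gen 6 (s3^-1): strand 3 crosses under strand 2. Perm now: [1 4 2 3]
Gen 7 (s2): strand 4 crosses over strand 2. Perm now: [1 2 4 3]
Gen 8 (s2): strand 2 crosses over strand 4. Perm now: [1 4 2 3]
Gen 9 (s3^-1): strand 2 crosses under strand 3. Perm now: [1 4 3 2]
Gen 10 (s2^-1): strand 4 crosses under strand 3. Perm now: [1 3 4 2]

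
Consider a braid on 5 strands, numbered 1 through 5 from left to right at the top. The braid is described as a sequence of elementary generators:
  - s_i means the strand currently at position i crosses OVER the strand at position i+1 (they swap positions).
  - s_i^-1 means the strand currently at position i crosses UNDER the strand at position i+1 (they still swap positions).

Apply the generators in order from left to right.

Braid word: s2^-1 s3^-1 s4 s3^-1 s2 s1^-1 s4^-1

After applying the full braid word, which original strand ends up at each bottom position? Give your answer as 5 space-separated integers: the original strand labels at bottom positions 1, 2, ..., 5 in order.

Gen 1 (s2^-1): strand 2 crosses under strand 3. Perm now: [1 3 2 4 5]
Gen 2 (s3^-1): strand 2 crosses under strand 4. Perm now: [1 3 4 2 5]
Gen 3 (s4): strand 2 crosses over strand 5. Perm now: [1 3 4 5 2]
Gen 4 (s3^-1): strand 4 crosses under strand 5. Perm now: [1 3 5 4 2]
Gen 5 (s2): strand 3 crosses over strand 5. Perm now: [1 5 3 4 2]
Gen 6 (s1^-1): strand 1 crosses under strand 5. Perm now: [5 1 3 4 2]
Gen 7 (s4^-1): strand 4 crosses under strand 2. Perm now: [5 1 3 2 4]

Answer: 5 1 3 2 4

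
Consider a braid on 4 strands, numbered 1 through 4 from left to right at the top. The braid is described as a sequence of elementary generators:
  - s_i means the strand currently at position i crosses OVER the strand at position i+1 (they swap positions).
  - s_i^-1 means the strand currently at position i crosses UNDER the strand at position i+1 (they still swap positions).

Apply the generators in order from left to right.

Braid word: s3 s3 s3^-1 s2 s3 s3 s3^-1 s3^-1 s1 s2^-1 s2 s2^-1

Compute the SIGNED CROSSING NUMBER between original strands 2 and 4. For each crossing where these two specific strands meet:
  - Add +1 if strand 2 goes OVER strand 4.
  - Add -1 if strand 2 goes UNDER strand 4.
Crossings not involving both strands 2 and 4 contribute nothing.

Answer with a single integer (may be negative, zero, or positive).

Answer: 1

Derivation:
Gen 1: crossing 3x4. Both 2&4? no. Sum: 0
Gen 2: crossing 4x3. Both 2&4? no. Sum: 0
Gen 3: crossing 3x4. Both 2&4? no. Sum: 0
Gen 4: 2 over 4. Both 2&4? yes. Contrib: +1. Sum: 1
Gen 5: crossing 2x3. Both 2&4? no. Sum: 1
Gen 6: crossing 3x2. Both 2&4? no. Sum: 1
Gen 7: crossing 2x3. Both 2&4? no. Sum: 1
Gen 8: crossing 3x2. Both 2&4? no. Sum: 1
Gen 9: crossing 1x4. Both 2&4? no. Sum: 1
Gen 10: crossing 1x2. Both 2&4? no. Sum: 1
Gen 11: crossing 2x1. Both 2&4? no. Sum: 1
Gen 12: crossing 1x2. Both 2&4? no. Sum: 1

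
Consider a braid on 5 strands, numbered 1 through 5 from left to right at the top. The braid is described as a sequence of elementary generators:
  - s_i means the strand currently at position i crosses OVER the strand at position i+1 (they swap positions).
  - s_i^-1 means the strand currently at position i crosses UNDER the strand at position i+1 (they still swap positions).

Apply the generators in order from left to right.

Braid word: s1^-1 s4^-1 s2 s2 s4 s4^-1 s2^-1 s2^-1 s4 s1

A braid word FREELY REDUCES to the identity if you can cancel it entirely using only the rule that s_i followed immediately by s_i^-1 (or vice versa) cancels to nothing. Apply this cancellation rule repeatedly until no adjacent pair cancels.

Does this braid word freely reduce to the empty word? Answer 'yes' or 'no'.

Answer: yes

Derivation:
Gen 1 (s1^-1): push. Stack: [s1^-1]
Gen 2 (s4^-1): push. Stack: [s1^-1 s4^-1]
Gen 3 (s2): push. Stack: [s1^-1 s4^-1 s2]
Gen 4 (s2): push. Stack: [s1^-1 s4^-1 s2 s2]
Gen 5 (s4): push. Stack: [s1^-1 s4^-1 s2 s2 s4]
Gen 6 (s4^-1): cancels prior s4. Stack: [s1^-1 s4^-1 s2 s2]
Gen 7 (s2^-1): cancels prior s2. Stack: [s1^-1 s4^-1 s2]
Gen 8 (s2^-1): cancels prior s2. Stack: [s1^-1 s4^-1]
Gen 9 (s4): cancels prior s4^-1. Stack: [s1^-1]
Gen 10 (s1): cancels prior s1^-1. Stack: []
Reduced word: (empty)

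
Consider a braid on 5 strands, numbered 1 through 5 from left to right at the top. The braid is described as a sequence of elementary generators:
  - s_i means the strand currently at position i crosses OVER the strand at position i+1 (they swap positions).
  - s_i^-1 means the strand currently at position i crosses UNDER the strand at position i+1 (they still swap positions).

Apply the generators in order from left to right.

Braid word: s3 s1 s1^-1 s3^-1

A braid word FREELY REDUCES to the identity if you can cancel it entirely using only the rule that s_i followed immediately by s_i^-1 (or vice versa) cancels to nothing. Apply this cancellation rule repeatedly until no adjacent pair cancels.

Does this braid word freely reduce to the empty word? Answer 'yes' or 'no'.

Answer: yes

Derivation:
Gen 1 (s3): push. Stack: [s3]
Gen 2 (s1): push. Stack: [s3 s1]
Gen 3 (s1^-1): cancels prior s1. Stack: [s3]
Gen 4 (s3^-1): cancels prior s3. Stack: []
Reduced word: (empty)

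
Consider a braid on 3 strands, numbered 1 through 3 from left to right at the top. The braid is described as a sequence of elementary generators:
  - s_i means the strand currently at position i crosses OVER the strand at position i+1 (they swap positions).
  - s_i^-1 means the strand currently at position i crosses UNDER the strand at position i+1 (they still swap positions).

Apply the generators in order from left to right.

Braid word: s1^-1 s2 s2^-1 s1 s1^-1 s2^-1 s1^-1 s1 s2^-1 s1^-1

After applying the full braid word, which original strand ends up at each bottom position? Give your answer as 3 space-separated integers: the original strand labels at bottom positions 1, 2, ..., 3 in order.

Answer: 1 2 3

Derivation:
Gen 1 (s1^-1): strand 1 crosses under strand 2. Perm now: [2 1 3]
Gen 2 (s2): strand 1 crosses over strand 3. Perm now: [2 3 1]
Gen 3 (s2^-1): strand 3 crosses under strand 1. Perm now: [2 1 3]
Gen 4 (s1): strand 2 crosses over strand 1. Perm now: [1 2 3]
Gen 5 (s1^-1): strand 1 crosses under strand 2. Perm now: [2 1 3]
Gen 6 (s2^-1): strand 1 crosses under strand 3. Perm now: [2 3 1]
Gen 7 (s1^-1): strand 2 crosses under strand 3. Perm now: [3 2 1]
Gen 8 (s1): strand 3 crosses over strand 2. Perm now: [2 3 1]
Gen 9 (s2^-1): strand 3 crosses under strand 1. Perm now: [2 1 3]
Gen 10 (s1^-1): strand 2 crosses under strand 1. Perm now: [1 2 3]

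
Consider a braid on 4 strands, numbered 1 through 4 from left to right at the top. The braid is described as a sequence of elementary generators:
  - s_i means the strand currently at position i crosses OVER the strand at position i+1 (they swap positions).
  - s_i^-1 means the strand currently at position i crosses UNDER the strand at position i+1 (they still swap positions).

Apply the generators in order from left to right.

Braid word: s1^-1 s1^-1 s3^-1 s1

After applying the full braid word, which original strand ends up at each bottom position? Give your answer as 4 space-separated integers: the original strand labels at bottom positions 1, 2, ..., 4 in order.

Gen 1 (s1^-1): strand 1 crosses under strand 2. Perm now: [2 1 3 4]
Gen 2 (s1^-1): strand 2 crosses under strand 1. Perm now: [1 2 3 4]
Gen 3 (s3^-1): strand 3 crosses under strand 4. Perm now: [1 2 4 3]
Gen 4 (s1): strand 1 crosses over strand 2. Perm now: [2 1 4 3]

Answer: 2 1 4 3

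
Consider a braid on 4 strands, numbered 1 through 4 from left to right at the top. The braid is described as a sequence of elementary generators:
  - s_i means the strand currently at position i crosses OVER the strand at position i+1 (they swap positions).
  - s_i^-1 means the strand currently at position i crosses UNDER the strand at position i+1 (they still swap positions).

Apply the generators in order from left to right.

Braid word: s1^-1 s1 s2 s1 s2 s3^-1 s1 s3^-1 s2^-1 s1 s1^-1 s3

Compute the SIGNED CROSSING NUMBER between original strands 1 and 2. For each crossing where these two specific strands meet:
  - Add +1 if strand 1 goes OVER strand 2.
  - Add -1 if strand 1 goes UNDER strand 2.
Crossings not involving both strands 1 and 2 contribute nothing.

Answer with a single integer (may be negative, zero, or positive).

Gen 1: 1 under 2. Both 1&2? yes. Contrib: -1. Sum: -1
Gen 2: 2 over 1. Both 1&2? yes. Contrib: -1. Sum: -2
Gen 3: crossing 2x3. Both 1&2? no. Sum: -2
Gen 4: crossing 1x3. Both 1&2? no. Sum: -2
Gen 5: 1 over 2. Both 1&2? yes. Contrib: +1. Sum: -1
Gen 6: crossing 1x4. Both 1&2? no. Sum: -1
Gen 7: crossing 3x2. Both 1&2? no. Sum: -1
Gen 8: crossing 4x1. Both 1&2? no. Sum: -1
Gen 9: crossing 3x1. Both 1&2? no. Sum: -1
Gen 10: 2 over 1. Both 1&2? yes. Contrib: -1. Sum: -2
Gen 11: 1 under 2. Both 1&2? yes. Contrib: -1. Sum: -3
Gen 12: crossing 3x4. Both 1&2? no. Sum: -3

Answer: -3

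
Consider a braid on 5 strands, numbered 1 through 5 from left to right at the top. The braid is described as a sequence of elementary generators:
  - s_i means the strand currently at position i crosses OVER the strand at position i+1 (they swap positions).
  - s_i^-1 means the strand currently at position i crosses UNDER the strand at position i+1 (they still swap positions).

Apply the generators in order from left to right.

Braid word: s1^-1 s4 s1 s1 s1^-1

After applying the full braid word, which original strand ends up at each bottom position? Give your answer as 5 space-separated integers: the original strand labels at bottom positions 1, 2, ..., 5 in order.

Answer: 1 2 3 5 4

Derivation:
Gen 1 (s1^-1): strand 1 crosses under strand 2. Perm now: [2 1 3 4 5]
Gen 2 (s4): strand 4 crosses over strand 5. Perm now: [2 1 3 5 4]
Gen 3 (s1): strand 2 crosses over strand 1. Perm now: [1 2 3 5 4]
Gen 4 (s1): strand 1 crosses over strand 2. Perm now: [2 1 3 5 4]
Gen 5 (s1^-1): strand 2 crosses under strand 1. Perm now: [1 2 3 5 4]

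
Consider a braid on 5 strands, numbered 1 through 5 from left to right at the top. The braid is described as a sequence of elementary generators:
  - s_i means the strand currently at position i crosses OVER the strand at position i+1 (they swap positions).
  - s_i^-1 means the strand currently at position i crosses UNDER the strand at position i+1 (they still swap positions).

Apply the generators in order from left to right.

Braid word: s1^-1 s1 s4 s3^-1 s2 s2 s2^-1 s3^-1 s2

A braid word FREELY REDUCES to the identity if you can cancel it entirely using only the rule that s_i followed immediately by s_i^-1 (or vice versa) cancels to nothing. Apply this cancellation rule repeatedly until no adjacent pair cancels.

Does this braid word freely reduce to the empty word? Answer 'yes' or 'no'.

Gen 1 (s1^-1): push. Stack: [s1^-1]
Gen 2 (s1): cancels prior s1^-1. Stack: []
Gen 3 (s4): push. Stack: [s4]
Gen 4 (s3^-1): push. Stack: [s4 s3^-1]
Gen 5 (s2): push. Stack: [s4 s3^-1 s2]
Gen 6 (s2): push. Stack: [s4 s3^-1 s2 s2]
Gen 7 (s2^-1): cancels prior s2. Stack: [s4 s3^-1 s2]
Gen 8 (s3^-1): push. Stack: [s4 s3^-1 s2 s3^-1]
Gen 9 (s2): push. Stack: [s4 s3^-1 s2 s3^-1 s2]
Reduced word: s4 s3^-1 s2 s3^-1 s2

Answer: no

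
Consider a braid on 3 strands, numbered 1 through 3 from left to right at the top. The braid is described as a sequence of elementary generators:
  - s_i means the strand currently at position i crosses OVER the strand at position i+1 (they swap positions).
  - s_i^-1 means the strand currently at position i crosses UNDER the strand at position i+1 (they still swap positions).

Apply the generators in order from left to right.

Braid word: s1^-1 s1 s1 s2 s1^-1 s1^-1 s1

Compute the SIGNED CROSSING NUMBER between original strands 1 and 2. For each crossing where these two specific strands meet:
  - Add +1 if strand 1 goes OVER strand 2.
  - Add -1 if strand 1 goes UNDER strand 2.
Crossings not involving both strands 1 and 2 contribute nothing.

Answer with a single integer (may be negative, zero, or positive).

Answer: -1

Derivation:
Gen 1: 1 under 2. Both 1&2? yes. Contrib: -1. Sum: -1
Gen 2: 2 over 1. Both 1&2? yes. Contrib: -1. Sum: -2
Gen 3: 1 over 2. Both 1&2? yes. Contrib: +1. Sum: -1
Gen 4: crossing 1x3. Both 1&2? no. Sum: -1
Gen 5: crossing 2x3. Both 1&2? no. Sum: -1
Gen 6: crossing 3x2. Both 1&2? no. Sum: -1
Gen 7: crossing 2x3. Both 1&2? no. Sum: -1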